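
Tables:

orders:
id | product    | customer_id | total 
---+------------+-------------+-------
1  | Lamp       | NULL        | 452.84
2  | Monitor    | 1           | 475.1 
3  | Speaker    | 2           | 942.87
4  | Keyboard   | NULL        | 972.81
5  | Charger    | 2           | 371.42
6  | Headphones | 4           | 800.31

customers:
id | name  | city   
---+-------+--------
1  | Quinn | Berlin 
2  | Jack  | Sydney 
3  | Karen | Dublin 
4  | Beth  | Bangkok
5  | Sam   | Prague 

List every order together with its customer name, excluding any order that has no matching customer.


INNER JOIN keeps only orders rows whose customer_id matches an id in customers. Walk through each order:
  - order 1 (Lamp): customer_id=NULL, no match -> dropped
  - order 2 (Monitor): customer_id=1 -> matches Quinn
  - order 3 (Speaker): customer_id=2 -> matches Jack
  - order 4 (Keyboard): customer_id=NULL, no match -> dropped
  - order 5 (Charger): customer_id=2 -> matches Jack
  - order 6 (Headphones): customer_id=4 -> matches Beth
So 2 of 6 rows are dropped.

SQL:
SELECT a.product, b.name AS customer
FROM orders a
INNER JOIN customers b ON a.customer_id = b.id

Result:
product    | customer
-----------+---------
Monitor    | Quinn   
Speaker    | Jack    
Charger    | Jack    
Headphones | Beth    


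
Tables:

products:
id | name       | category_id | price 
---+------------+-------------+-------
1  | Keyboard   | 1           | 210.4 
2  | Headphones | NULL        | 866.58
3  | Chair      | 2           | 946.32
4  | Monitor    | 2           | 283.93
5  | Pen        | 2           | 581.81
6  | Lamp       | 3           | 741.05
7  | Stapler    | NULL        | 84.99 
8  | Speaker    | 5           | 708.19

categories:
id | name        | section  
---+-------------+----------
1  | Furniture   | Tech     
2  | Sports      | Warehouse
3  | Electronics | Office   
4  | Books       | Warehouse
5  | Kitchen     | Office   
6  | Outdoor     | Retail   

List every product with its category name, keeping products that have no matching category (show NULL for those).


LEFT JOIN keeps every row from products (the left table); where category_id has no match in categories, the category columns become NULL. Walk through each product:
  - product 1 (Keyboard): category_id=1 -> matches Furniture
  - product 2 (Headphones): category_id=NULL, no match -> kept with NULL
  - product 3 (Chair): category_id=2 -> matches Sports
  - product 4 (Monitor): category_id=2 -> matches Sports
  - product 5 (Pen): category_id=2 -> matches Sports
  - product 6 (Lamp): category_id=3 -> matches Electronics
  - product 7 (Stapler): category_id=NULL, no match -> kept with NULL
  - product 8 (Speaker): category_id=5 -> matches Kitchen
All 8 rows appear; 2 have NULL category.

SQL:
SELECT a.name, b.name AS category
FROM products a
LEFT JOIN categories b ON a.category_id = b.id

Result:
name       | category   
-----------+------------
Keyboard   | Furniture  
Headphones | NULL       
Chair      | Sports     
Monitor    | Sports     
Pen        | Sports     
Lamp       | Electronics
Stapler    | NULL       
Speaker    | Kitchen    


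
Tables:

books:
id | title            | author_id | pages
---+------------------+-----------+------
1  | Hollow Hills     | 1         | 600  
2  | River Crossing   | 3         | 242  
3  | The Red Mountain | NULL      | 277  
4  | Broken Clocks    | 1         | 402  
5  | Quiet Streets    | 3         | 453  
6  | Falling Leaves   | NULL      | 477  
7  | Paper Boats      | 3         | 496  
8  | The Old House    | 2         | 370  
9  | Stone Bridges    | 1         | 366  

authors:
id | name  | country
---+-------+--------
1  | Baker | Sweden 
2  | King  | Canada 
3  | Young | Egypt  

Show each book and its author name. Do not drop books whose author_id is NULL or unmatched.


LEFT JOIN keeps every row from books (the left table); where author_id has no match in authors, the author columns become NULL. Walk through each book:
  - book 1 (Hollow Hills): author_id=1 -> matches Baker
  - book 2 (River Crossing): author_id=3 -> matches Young
  - book 3 (The Red Mountain): author_id=NULL, no match -> kept with NULL
  - book 4 (Broken Clocks): author_id=1 -> matches Baker
  - book 5 (Quiet Streets): author_id=3 -> matches Young
  - book 6 (Falling Leaves): author_id=NULL, no match -> kept with NULL
  - book 7 (Paper Boats): author_id=3 -> matches Young
  - book 8 (The Old House): author_id=2 -> matches King
  - book 9 (Stone Bridges): author_id=1 -> matches Baker
All 9 rows appear; 2 have NULL author.

SQL:
SELECT a.title, b.name AS author
FROM books a
LEFT JOIN authors b ON a.author_id = b.id

Result:
title            | author
-----------------+-------
Hollow Hills     | Baker 
River Crossing   | Young 
The Red Mountain | NULL  
Broken Clocks    | Baker 
Quiet Streets    | Young 
Falling Leaves   | NULL  
Paper Boats      | Young 
The Old House    | King  
Stone Bridges    | Baker 


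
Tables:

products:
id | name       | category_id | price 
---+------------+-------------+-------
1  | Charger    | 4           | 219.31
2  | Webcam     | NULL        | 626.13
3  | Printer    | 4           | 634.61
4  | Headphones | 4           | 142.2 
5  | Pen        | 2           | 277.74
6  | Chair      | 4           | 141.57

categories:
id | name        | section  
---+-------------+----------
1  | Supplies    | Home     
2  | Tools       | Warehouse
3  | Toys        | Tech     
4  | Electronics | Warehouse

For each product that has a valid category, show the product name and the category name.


INNER JOIN keeps only products rows whose category_id matches an id in categories. Walk through each product:
  - product 1 (Charger): category_id=4 -> matches Electronics
  - product 2 (Webcam): category_id=NULL, no match -> dropped
  - product 3 (Printer): category_id=4 -> matches Electronics
  - product 4 (Headphones): category_id=4 -> matches Electronics
  - product 5 (Pen): category_id=2 -> matches Tools
  - product 6 (Chair): category_id=4 -> matches Electronics
So 1 of 6 rows is dropped.

SQL:
SELECT a.name, b.name AS category
FROM products a
INNER JOIN categories b ON a.category_id = b.id

Result:
name       | category   
-----------+------------
Charger    | Electronics
Printer    | Electronics
Headphones | Electronics
Pen        | Tools      
Chair      | Electronics


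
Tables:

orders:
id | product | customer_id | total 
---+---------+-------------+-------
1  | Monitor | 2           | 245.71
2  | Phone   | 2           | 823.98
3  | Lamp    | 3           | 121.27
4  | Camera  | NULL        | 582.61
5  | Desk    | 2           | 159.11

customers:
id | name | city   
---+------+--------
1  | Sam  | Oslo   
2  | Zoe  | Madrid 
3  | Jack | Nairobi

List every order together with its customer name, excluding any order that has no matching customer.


INNER JOIN keeps only orders rows whose customer_id matches an id in customers. Walk through each order:
  - order 1 (Monitor): customer_id=2 -> matches Zoe
  - order 2 (Phone): customer_id=2 -> matches Zoe
  - order 3 (Lamp): customer_id=3 -> matches Jack
  - order 4 (Camera): customer_id=NULL, no match -> dropped
  - order 5 (Desk): customer_id=2 -> matches Zoe
So 1 of 5 rows is dropped.

SQL:
SELECT a.product, b.name AS customer
FROM orders a
INNER JOIN customers b ON a.customer_id = b.id

Result:
product | customer
--------+---------
Monitor | Zoe     
Phone   | Zoe     
Lamp    | Jack    
Desk    | Zoe     


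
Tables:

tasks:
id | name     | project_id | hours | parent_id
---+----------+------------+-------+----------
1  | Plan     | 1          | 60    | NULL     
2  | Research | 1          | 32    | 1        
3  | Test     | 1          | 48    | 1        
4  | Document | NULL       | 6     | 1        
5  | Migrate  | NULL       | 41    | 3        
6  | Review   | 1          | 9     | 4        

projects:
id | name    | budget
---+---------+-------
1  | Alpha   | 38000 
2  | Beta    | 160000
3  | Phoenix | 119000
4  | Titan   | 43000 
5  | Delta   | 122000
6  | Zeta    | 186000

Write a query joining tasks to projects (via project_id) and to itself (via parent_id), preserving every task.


Two LEFT JOINs from the same base table tasks: one to projects via project_id, one to tasks itself via parent_id. Both are LEFT so every task is preserved.
Match against projects:
  - task 1 (Plan): project_id=1 -> matches Alpha
  - task 2 (Research): project_id=1 -> matches Alpha
  - task 3 (Test): project_id=1 -> matches Alpha
  - task 4 (Document): project_id=NULL, no match -> kept with NULL
  - task 5 (Migrate): project_id=NULL, no match -> kept with NULL
  - task 6 (Review): project_id=1 -> matches Alpha
Match against tasks (self):
  - task 1 (Plan): parent_id=NULL -> NULL
  - task 2 (Research): parent_id=1 -> Plan
  - task 3 (Test): parent_id=1 -> Plan
  - task 4 (Document): parent_id=1 -> Plan
  - task 5 (Migrate): parent_id=3 -> Test
  - task 6 (Review): parent_id=4 -> Document

SQL:
SELECT a.name, b.name AS project, c.name AS parent
FROM tasks a
LEFT JOIN projects b ON a.project_id = b.id
LEFT JOIN tasks c ON a.parent_id = c.id

Result:
name     | project | parent  
---------+---------+---------
Plan     | Alpha   | NULL    
Research | Alpha   | Plan    
Test     | Alpha   | Plan    
Document | NULL    | Plan    
Migrate  | NULL    | Test    
Review   | Alpha   | Document


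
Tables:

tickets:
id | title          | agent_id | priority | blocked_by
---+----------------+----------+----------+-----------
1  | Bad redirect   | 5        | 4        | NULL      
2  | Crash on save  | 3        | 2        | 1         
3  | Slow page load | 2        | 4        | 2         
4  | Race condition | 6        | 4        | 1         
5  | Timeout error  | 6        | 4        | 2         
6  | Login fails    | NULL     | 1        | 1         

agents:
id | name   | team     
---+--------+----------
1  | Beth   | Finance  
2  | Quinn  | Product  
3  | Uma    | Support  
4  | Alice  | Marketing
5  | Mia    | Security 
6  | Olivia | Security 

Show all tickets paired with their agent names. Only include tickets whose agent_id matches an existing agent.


INNER JOIN keeps only tickets rows whose agent_id matches an id in agents. Walk through each ticket:
  - ticket 1 (Bad redirect): agent_id=5 -> matches Mia
  - ticket 2 (Crash on save): agent_id=3 -> matches Uma
  - ticket 3 (Slow page load): agent_id=2 -> matches Quinn
  - ticket 4 (Race condition): agent_id=6 -> matches Olivia
  - ticket 5 (Timeout error): agent_id=6 -> matches Olivia
  - ticket 6 (Login fails): agent_id=NULL, no match -> dropped
So 1 of 6 rows is dropped.

SQL:
SELECT a.title, b.name AS agent
FROM tickets a
INNER JOIN agents b ON a.agent_id = b.id

Result:
title          | agent 
---------------+-------
Bad redirect   | Mia   
Crash on save  | Uma   
Slow page load | Quinn 
Race condition | Olivia
Timeout error  | Olivia


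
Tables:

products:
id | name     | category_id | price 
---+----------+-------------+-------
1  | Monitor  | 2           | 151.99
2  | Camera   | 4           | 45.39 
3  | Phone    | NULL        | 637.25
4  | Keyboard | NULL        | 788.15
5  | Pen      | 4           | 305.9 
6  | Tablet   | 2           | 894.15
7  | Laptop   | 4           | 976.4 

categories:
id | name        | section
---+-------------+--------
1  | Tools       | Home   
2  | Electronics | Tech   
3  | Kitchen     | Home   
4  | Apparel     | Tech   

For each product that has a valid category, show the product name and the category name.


INNER JOIN keeps only products rows whose category_id matches an id in categories. Walk through each product:
  - product 1 (Monitor): category_id=2 -> matches Electronics
  - product 2 (Camera): category_id=4 -> matches Apparel
  - product 3 (Phone): category_id=NULL, no match -> dropped
  - product 4 (Keyboard): category_id=NULL, no match -> dropped
  - product 5 (Pen): category_id=4 -> matches Apparel
  - product 6 (Tablet): category_id=2 -> matches Electronics
  - product 7 (Laptop): category_id=4 -> matches Apparel
So 2 of 7 rows are dropped.

SQL:
SELECT a.name, b.name AS category
FROM products a
INNER JOIN categories b ON a.category_id = b.id

Result:
name    | category   
--------+------------
Monitor | Electronics
Camera  | Apparel    
Pen     | Apparel    
Tablet  | Electronics
Laptop  | Apparel    


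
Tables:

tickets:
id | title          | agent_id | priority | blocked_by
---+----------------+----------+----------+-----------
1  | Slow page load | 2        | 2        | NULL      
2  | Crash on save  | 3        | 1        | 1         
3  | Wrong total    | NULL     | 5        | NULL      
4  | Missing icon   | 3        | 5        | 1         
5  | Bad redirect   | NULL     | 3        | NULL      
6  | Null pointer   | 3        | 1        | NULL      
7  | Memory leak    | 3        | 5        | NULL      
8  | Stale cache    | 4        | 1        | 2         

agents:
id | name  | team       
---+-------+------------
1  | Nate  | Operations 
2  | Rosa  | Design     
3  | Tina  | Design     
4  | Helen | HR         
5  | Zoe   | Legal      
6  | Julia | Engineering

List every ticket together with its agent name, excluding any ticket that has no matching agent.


INNER JOIN keeps only tickets rows whose agent_id matches an id in agents. Walk through each ticket:
  - ticket 1 (Slow page load): agent_id=2 -> matches Rosa
  - ticket 2 (Crash on save): agent_id=3 -> matches Tina
  - ticket 3 (Wrong total): agent_id=NULL, no match -> dropped
  - ticket 4 (Missing icon): agent_id=3 -> matches Tina
  - ticket 5 (Bad redirect): agent_id=NULL, no match -> dropped
  - ticket 6 (Null pointer): agent_id=3 -> matches Tina
  - ticket 7 (Memory leak): agent_id=3 -> matches Tina
  - ticket 8 (Stale cache): agent_id=4 -> matches Helen
So 2 of 8 rows are dropped.

SQL:
SELECT a.title, b.name AS agent
FROM tickets a
INNER JOIN agents b ON a.agent_id = b.id

Result:
title          | agent
---------------+------
Slow page load | Rosa 
Crash on save  | Tina 
Missing icon   | Tina 
Null pointer   | Tina 
Memory leak    | Tina 
Stale cache    | Helen


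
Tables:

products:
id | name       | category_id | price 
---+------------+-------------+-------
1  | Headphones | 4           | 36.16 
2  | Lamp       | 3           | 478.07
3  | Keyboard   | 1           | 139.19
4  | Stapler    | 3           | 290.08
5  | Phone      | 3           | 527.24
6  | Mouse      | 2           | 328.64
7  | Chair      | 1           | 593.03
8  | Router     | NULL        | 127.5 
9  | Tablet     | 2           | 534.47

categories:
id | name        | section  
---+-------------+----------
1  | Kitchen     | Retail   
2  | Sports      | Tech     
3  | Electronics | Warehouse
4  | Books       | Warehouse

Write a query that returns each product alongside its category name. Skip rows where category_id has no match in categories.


INNER JOIN keeps only products rows whose category_id matches an id in categories. Walk through each product:
  - product 1 (Headphones): category_id=4 -> matches Books
  - product 2 (Lamp): category_id=3 -> matches Electronics
  - product 3 (Keyboard): category_id=1 -> matches Kitchen
  - product 4 (Stapler): category_id=3 -> matches Electronics
  - product 5 (Phone): category_id=3 -> matches Electronics
  - product 6 (Mouse): category_id=2 -> matches Sports
  - product 7 (Chair): category_id=1 -> matches Kitchen
  - product 8 (Router): category_id=NULL, no match -> dropped
  - product 9 (Tablet): category_id=2 -> matches Sports
So 1 of 9 rows is dropped.

SQL:
SELECT a.name, b.name AS category
FROM products a
INNER JOIN categories b ON a.category_id = b.id

Result:
name       | category   
-----------+------------
Headphones | Books      
Lamp       | Electronics
Keyboard   | Kitchen    
Stapler    | Electronics
Phone      | Electronics
Mouse      | Sports     
Chair      | Kitchen    
Tablet     | Sports     


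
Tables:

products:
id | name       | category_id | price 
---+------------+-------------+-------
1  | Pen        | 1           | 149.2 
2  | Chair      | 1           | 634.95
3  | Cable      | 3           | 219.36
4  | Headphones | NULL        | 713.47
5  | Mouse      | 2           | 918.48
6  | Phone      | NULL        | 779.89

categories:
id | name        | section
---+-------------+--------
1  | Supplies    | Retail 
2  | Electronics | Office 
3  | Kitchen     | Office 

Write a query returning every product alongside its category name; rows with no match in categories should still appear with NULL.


LEFT JOIN keeps every row from products (the left table); where category_id has no match in categories, the category columns become NULL. Walk through each product:
  - product 1 (Pen): category_id=1 -> matches Supplies
  - product 2 (Chair): category_id=1 -> matches Supplies
  - product 3 (Cable): category_id=3 -> matches Kitchen
  - product 4 (Headphones): category_id=NULL, no match -> kept with NULL
  - product 5 (Mouse): category_id=2 -> matches Electronics
  - product 6 (Phone): category_id=NULL, no match -> kept with NULL
All 6 rows appear; 2 have NULL category.

SQL:
SELECT a.name, b.name AS category
FROM products a
LEFT JOIN categories b ON a.category_id = b.id

Result:
name       | category   
-----------+------------
Pen        | Supplies   
Chair      | Supplies   
Cable      | Kitchen    
Headphones | NULL       
Mouse      | Electronics
Phone      | NULL       


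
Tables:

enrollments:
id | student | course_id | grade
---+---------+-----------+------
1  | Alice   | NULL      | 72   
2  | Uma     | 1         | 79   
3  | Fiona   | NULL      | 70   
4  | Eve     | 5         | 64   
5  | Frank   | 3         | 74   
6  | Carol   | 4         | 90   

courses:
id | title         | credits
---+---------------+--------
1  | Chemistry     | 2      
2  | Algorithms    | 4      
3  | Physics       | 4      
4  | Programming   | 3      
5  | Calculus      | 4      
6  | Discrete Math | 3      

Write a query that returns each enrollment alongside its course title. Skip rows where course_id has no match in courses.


INNER JOIN keeps only enrollments rows whose course_id matches an id in courses. Walk through each enrollment:
  - enrollment 1 (Alice): course_id=NULL, no match -> dropped
  - enrollment 2 (Uma): course_id=1 -> matches Chemistry
  - enrollment 3 (Fiona): course_id=NULL, no match -> dropped
  - enrollment 4 (Eve): course_id=5 -> matches Calculus
  - enrollment 5 (Frank): course_id=3 -> matches Physics
  - enrollment 6 (Carol): course_id=4 -> matches Programming
So 2 of 6 rows are dropped.

SQL:
SELECT a.student, b.title AS course
FROM enrollments a
INNER JOIN courses b ON a.course_id = b.id

Result:
student | course     
--------+------------
Uma     | Chemistry  
Eve     | Calculus   
Frank   | Physics    
Carol   | Programming


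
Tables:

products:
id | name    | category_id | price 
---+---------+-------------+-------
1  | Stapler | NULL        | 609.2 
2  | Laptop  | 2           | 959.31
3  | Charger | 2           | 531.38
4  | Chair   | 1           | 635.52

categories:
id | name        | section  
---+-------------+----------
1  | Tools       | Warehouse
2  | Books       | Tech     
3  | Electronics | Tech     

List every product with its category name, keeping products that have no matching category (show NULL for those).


LEFT JOIN keeps every row from products (the left table); where category_id has no match in categories, the category columns become NULL. Walk through each product:
  - product 1 (Stapler): category_id=NULL, no match -> kept with NULL
  - product 2 (Laptop): category_id=2 -> matches Books
  - product 3 (Charger): category_id=2 -> matches Books
  - product 4 (Chair): category_id=1 -> matches Tools
All 4 rows appear; 1 has NULL category.

SQL:
SELECT a.name, b.name AS category
FROM products a
LEFT JOIN categories b ON a.category_id = b.id

Result:
name    | category
--------+---------
Stapler | NULL    
Laptop  | Books   
Charger | Books   
Chair   | Tools   


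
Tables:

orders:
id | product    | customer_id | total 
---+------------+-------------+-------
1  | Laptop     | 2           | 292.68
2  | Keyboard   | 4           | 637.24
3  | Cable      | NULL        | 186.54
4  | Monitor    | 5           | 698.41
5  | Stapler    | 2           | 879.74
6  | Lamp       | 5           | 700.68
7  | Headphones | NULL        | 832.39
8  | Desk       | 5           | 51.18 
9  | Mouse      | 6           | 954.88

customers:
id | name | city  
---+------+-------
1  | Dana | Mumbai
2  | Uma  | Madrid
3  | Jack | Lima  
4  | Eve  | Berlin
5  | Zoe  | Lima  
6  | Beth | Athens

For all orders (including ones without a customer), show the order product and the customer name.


LEFT JOIN keeps every row from orders (the left table); where customer_id has no match in customers, the customer columns become NULL. Walk through each order:
  - order 1 (Laptop): customer_id=2 -> matches Uma
  - order 2 (Keyboard): customer_id=4 -> matches Eve
  - order 3 (Cable): customer_id=NULL, no match -> kept with NULL
  - order 4 (Monitor): customer_id=5 -> matches Zoe
  - order 5 (Stapler): customer_id=2 -> matches Uma
  - order 6 (Lamp): customer_id=5 -> matches Zoe
  - order 7 (Headphones): customer_id=NULL, no match -> kept with NULL
  - order 8 (Desk): customer_id=5 -> matches Zoe
  - order 9 (Mouse): customer_id=6 -> matches Beth
All 9 rows appear; 2 have NULL customer.

SQL:
SELECT a.product, b.name AS customer
FROM orders a
LEFT JOIN customers b ON a.customer_id = b.id

Result:
product    | customer
-----------+---------
Laptop     | Uma     
Keyboard   | Eve     
Cable      | NULL    
Monitor    | Zoe     
Stapler    | Uma     
Lamp       | Zoe     
Headphones | NULL    
Desk       | Zoe     
Mouse      | Beth    


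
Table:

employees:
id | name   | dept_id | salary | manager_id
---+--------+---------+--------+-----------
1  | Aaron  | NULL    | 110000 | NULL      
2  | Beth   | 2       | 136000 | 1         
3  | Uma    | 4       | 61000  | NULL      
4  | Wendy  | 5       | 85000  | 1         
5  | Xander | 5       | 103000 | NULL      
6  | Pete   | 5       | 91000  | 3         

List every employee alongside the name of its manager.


This is a self-join: employees is joined to a second copy of itself, matching each row's manager_id to another row's id. Use LEFT JOIN so rows with manager_id=NULL are kept.
  - employee 1 (Aaron): manager_id=NULL -> NULL
  - employee 2 (Beth): manager_id=1 -> Aaron
  - employee 3 (Uma): manager_id=NULL -> NULL
  - employee 4 (Wendy): manager_id=1 -> Aaron
  - employee 5 (Xander): manager_id=NULL -> NULL
  - employee 6 (Pete): manager_id=3 -> Uma

SQL:
SELECT a.name AS item, b.name AS manager
FROM employees a
LEFT JOIN employees b ON a.manager_id = b.id

Result:
item   | manager
-------+--------
Aaron  | NULL   
Beth   | Aaron  
Uma    | NULL   
Wendy  | Aaron  
Xander | NULL   
Pete   | Uma    


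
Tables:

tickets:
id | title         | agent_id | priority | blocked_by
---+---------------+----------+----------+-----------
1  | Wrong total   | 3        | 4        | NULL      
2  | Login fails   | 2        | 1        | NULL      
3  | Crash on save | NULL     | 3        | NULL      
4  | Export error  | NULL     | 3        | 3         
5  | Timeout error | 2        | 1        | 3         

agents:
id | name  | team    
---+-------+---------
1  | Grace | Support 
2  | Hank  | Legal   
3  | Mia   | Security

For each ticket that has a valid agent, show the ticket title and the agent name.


INNER JOIN keeps only tickets rows whose agent_id matches an id in agents. Walk through each ticket:
  - ticket 1 (Wrong total): agent_id=3 -> matches Mia
  - ticket 2 (Login fails): agent_id=2 -> matches Hank
  - ticket 3 (Crash on save): agent_id=NULL, no match -> dropped
  - ticket 4 (Export error): agent_id=NULL, no match -> dropped
  - ticket 5 (Timeout error): agent_id=2 -> matches Hank
So 2 of 5 rows are dropped.

SQL:
SELECT a.title, b.name AS agent
FROM tickets a
INNER JOIN agents b ON a.agent_id = b.id

Result:
title         | agent
--------------+------
Wrong total   | Mia  
Login fails   | Hank 
Timeout error | Hank 


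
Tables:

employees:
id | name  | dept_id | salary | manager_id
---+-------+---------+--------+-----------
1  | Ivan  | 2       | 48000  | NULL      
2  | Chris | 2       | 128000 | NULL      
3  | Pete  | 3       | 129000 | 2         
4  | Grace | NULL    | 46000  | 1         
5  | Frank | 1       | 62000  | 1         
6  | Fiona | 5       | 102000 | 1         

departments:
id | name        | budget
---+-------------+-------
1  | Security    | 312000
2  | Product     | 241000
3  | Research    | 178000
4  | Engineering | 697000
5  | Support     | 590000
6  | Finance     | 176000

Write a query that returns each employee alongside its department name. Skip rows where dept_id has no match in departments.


INNER JOIN keeps only employees rows whose dept_id matches an id in departments. Walk through each employee:
  - employee 1 (Ivan): dept_id=2 -> matches Product
  - employee 2 (Chris): dept_id=2 -> matches Product
  - employee 3 (Pete): dept_id=3 -> matches Research
  - employee 4 (Grace): dept_id=NULL, no match -> dropped
  - employee 5 (Frank): dept_id=1 -> matches Security
  - employee 6 (Fiona): dept_id=5 -> matches Support
So 1 of 6 rows is dropped.

SQL:
SELECT a.name, b.name AS department
FROM employees a
INNER JOIN departments b ON a.dept_id = b.id

Result:
name  | department
------+-----------
Ivan  | Product   
Chris | Product   
Pete  | Research  
Frank | Security  
Fiona | Support   


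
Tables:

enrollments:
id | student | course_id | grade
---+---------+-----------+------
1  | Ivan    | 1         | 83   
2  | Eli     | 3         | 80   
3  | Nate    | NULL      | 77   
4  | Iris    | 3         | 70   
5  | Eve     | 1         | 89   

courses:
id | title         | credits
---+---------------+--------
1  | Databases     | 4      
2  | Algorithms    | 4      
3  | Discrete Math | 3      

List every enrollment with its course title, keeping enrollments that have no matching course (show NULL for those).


LEFT JOIN keeps every row from enrollments (the left table); where course_id has no match in courses, the course columns become NULL. Walk through each enrollment:
  - enrollment 1 (Ivan): course_id=1 -> matches Databases
  - enrollment 2 (Eli): course_id=3 -> matches Discrete Math
  - enrollment 3 (Nate): course_id=NULL, no match -> kept with NULL
  - enrollment 4 (Iris): course_id=3 -> matches Discrete Math
  - enrollment 5 (Eve): course_id=1 -> matches Databases
All 5 rows appear; 1 has NULL course.

SQL:
SELECT a.student, b.title AS course
FROM enrollments a
LEFT JOIN courses b ON a.course_id = b.id

Result:
student | course       
--------+--------------
Ivan    | Databases    
Eli     | Discrete Math
Nate    | NULL         
Iris    | Discrete Math
Eve     | Databases    


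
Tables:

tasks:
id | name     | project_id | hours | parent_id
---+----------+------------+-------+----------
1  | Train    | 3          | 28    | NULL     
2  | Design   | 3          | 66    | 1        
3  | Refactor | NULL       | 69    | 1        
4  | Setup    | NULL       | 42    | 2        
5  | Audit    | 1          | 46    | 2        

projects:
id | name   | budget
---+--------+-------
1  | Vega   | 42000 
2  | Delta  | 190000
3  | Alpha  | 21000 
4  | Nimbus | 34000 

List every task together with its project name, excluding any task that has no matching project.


INNER JOIN keeps only tasks rows whose project_id matches an id in projects. Walk through each task:
  - task 1 (Train): project_id=3 -> matches Alpha
  - task 2 (Design): project_id=3 -> matches Alpha
  - task 3 (Refactor): project_id=NULL, no match -> dropped
  - task 4 (Setup): project_id=NULL, no match -> dropped
  - task 5 (Audit): project_id=1 -> matches Vega
So 2 of 5 rows are dropped.

SQL:
SELECT a.name, b.name AS project
FROM tasks a
INNER JOIN projects b ON a.project_id = b.id

Result:
name   | project
-------+--------
Train  | Alpha  
Design | Alpha  
Audit  | Vega   


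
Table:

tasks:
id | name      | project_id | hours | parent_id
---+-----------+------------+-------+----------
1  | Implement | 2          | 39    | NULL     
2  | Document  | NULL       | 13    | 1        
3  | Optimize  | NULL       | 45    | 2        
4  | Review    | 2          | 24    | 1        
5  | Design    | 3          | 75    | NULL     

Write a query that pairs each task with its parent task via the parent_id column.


This is a self-join: tasks is joined to a second copy of itself, matching each row's parent_id to another row's id. Use LEFT JOIN so rows with parent_id=NULL are kept.
  - task 1 (Implement): parent_id=NULL -> NULL
  - task 2 (Document): parent_id=1 -> Implement
  - task 3 (Optimize): parent_id=2 -> Document
  - task 4 (Review): parent_id=1 -> Implement
  - task 5 (Design): parent_id=NULL -> NULL

SQL:
SELECT a.name AS item, b.name AS parent
FROM tasks a
LEFT JOIN tasks b ON a.parent_id = b.id

Result:
item      | parent   
----------+----------
Implement | NULL     
Document  | Implement
Optimize  | Document 
Review    | Implement
Design    | NULL     


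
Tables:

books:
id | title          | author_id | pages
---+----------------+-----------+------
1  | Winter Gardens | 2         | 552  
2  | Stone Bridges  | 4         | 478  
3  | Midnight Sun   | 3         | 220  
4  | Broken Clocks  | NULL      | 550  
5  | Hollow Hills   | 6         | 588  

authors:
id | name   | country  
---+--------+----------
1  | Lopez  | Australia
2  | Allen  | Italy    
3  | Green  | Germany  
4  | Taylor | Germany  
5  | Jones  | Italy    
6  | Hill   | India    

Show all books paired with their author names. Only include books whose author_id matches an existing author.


INNER JOIN keeps only books rows whose author_id matches an id in authors. Walk through each book:
  - book 1 (Winter Gardens): author_id=2 -> matches Allen
  - book 2 (Stone Bridges): author_id=4 -> matches Taylor
  - book 3 (Midnight Sun): author_id=3 -> matches Green
  - book 4 (Broken Clocks): author_id=NULL, no match -> dropped
  - book 5 (Hollow Hills): author_id=6 -> matches Hill
So 1 of 5 rows is dropped.

SQL:
SELECT a.title, b.name AS author
FROM books a
INNER JOIN authors b ON a.author_id = b.id

Result:
title          | author
---------------+-------
Winter Gardens | Allen 
Stone Bridges  | Taylor
Midnight Sun   | Green 
Hollow Hills   | Hill  


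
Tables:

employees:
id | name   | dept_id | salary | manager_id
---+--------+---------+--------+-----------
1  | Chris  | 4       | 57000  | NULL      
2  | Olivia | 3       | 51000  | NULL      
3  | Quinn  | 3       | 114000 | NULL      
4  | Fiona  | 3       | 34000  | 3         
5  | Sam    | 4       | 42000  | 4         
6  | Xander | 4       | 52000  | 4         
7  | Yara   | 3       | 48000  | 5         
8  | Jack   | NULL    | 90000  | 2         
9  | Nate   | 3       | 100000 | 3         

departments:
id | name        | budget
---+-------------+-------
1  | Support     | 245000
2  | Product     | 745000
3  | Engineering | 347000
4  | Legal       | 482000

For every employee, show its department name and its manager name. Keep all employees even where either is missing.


Two LEFT JOINs from the same base table employees: one to departments via dept_id, one to employees itself via manager_id. Both are LEFT so every employee is preserved.
Match against departments:
  - employee 1 (Chris): dept_id=4 -> matches Legal
  - employee 2 (Olivia): dept_id=3 -> matches Engineering
  - employee 3 (Quinn): dept_id=3 -> matches Engineering
  - employee 4 (Fiona): dept_id=3 -> matches Engineering
  - employee 5 (Sam): dept_id=4 -> matches Legal
  - employee 6 (Xander): dept_id=4 -> matches Legal
  - employee 7 (Yara): dept_id=3 -> matches Engineering
  - employee 8 (Jack): dept_id=NULL, no match -> kept with NULL
  - employee 9 (Nate): dept_id=3 -> matches Engineering
Match against employees (self):
  - employee 1 (Chris): manager_id=NULL -> NULL
  - employee 2 (Olivia): manager_id=NULL -> NULL
  - employee 3 (Quinn): manager_id=NULL -> NULL
  - employee 4 (Fiona): manager_id=3 -> Quinn
  - employee 5 (Sam): manager_id=4 -> Fiona
  - employee 6 (Xander): manager_id=4 -> Fiona
  - employee 7 (Yara): manager_id=5 -> Sam
  - employee 8 (Jack): manager_id=2 -> Olivia
  - employee 9 (Nate): manager_id=3 -> Quinn

SQL:
SELECT a.name, b.name AS department, c.name AS manager
FROM employees a
LEFT JOIN departments b ON a.dept_id = b.id
LEFT JOIN employees c ON a.manager_id = c.id

Result:
name   | department  | manager
-------+-------------+--------
Chris  | Legal       | NULL   
Olivia | Engineering | NULL   
Quinn  | Engineering | NULL   
Fiona  | Engineering | Quinn  
Sam    | Legal       | Fiona  
Xander | Legal       | Fiona  
Yara   | Engineering | Sam    
Jack   | NULL        | Olivia 
Nate   | Engineering | Quinn  


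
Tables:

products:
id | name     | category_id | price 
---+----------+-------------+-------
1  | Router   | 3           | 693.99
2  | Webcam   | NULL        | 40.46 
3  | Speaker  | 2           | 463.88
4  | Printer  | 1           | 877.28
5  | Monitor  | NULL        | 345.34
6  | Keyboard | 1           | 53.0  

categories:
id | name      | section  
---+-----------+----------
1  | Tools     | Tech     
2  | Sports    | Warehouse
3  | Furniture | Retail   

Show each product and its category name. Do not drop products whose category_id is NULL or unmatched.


LEFT JOIN keeps every row from products (the left table); where category_id has no match in categories, the category columns become NULL. Walk through each product:
  - product 1 (Router): category_id=3 -> matches Furniture
  - product 2 (Webcam): category_id=NULL, no match -> kept with NULL
  - product 3 (Speaker): category_id=2 -> matches Sports
  - product 4 (Printer): category_id=1 -> matches Tools
  - product 5 (Monitor): category_id=NULL, no match -> kept with NULL
  - product 6 (Keyboard): category_id=1 -> matches Tools
All 6 rows appear; 2 have NULL category.

SQL:
SELECT a.name, b.name AS category
FROM products a
LEFT JOIN categories b ON a.category_id = b.id

Result:
name     | category 
---------+----------
Router   | Furniture
Webcam   | NULL     
Speaker  | Sports   
Printer  | Tools    
Monitor  | NULL     
Keyboard | Tools    


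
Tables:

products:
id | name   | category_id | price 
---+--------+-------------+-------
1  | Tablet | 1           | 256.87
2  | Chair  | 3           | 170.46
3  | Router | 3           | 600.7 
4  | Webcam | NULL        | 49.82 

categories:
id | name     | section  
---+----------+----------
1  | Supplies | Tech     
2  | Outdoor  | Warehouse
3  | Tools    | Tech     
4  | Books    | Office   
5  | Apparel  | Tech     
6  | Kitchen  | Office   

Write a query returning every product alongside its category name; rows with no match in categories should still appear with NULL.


LEFT JOIN keeps every row from products (the left table); where category_id has no match in categories, the category columns become NULL. Walk through each product:
  - product 1 (Tablet): category_id=1 -> matches Supplies
  - product 2 (Chair): category_id=3 -> matches Tools
  - product 3 (Router): category_id=3 -> matches Tools
  - product 4 (Webcam): category_id=NULL, no match -> kept with NULL
All 4 rows appear; 1 has NULL category.

SQL:
SELECT a.name, b.name AS category
FROM products a
LEFT JOIN categories b ON a.category_id = b.id

Result:
name   | category
-------+---------
Tablet | Supplies
Chair  | Tools   
Router | Tools   
Webcam | NULL    


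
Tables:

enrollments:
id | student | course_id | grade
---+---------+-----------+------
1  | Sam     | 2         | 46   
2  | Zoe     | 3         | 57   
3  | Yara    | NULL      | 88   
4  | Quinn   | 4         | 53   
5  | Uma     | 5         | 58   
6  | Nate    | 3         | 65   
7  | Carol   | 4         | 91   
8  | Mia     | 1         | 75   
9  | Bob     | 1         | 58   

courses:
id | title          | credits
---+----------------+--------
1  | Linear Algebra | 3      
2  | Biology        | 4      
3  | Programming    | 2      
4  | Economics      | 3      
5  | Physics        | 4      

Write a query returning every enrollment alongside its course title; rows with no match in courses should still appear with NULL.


LEFT JOIN keeps every row from enrollments (the left table); where course_id has no match in courses, the course columns become NULL. Walk through each enrollment:
  - enrollment 1 (Sam): course_id=2 -> matches Biology
  - enrollment 2 (Zoe): course_id=3 -> matches Programming
  - enrollment 3 (Yara): course_id=NULL, no match -> kept with NULL
  - enrollment 4 (Quinn): course_id=4 -> matches Economics
  - enrollment 5 (Uma): course_id=5 -> matches Physics
  - enrollment 6 (Nate): course_id=3 -> matches Programming
  - enrollment 7 (Carol): course_id=4 -> matches Economics
  - enrollment 8 (Mia): course_id=1 -> matches Linear Algebra
  - enrollment 9 (Bob): course_id=1 -> matches Linear Algebra
All 9 rows appear; 1 has NULL course.

SQL:
SELECT a.student, b.title AS course
FROM enrollments a
LEFT JOIN courses b ON a.course_id = b.id

Result:
student | course        
--------+---------------
Sam     | Biology       
Zoe     | Programming   
Yara    | NULL          
Quinn   | Economics     
Uma     | Physics       
Nate    | Programming   
Carol   | Economics     
Mia     | Linear Algebra
Bob     | Linear Algebra


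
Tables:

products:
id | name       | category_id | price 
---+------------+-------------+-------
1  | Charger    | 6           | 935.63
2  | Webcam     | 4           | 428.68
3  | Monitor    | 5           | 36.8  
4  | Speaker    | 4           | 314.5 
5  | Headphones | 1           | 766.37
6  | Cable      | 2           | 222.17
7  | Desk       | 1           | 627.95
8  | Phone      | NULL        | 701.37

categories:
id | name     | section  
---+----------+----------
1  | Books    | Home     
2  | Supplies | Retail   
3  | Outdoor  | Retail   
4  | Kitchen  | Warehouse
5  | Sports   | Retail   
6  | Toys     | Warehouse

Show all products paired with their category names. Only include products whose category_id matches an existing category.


INNER JOIN keeps only products rows whose category_id matches an id in categories. Walk through each product:
  - product 1 (Charger): category_id=6 -> matches Toys
  - product 2 (Webcam): category_id=4 -> matches Kitchen
  - product 3 (Monitor): category_id=5 -> matches Sports
  - product 4 (Speaker): category_id=4 -> matches Kitchen
  - product 5 (Headphones): category_id=1 -> matches Books
  - product 6 (Cable): category_id=2 -> matches Supplies
  - product 7 (Desk): category_id=1 -> matches Books
  - product 8 (Phone): category_id=NULL, no match -> dropped
So 1 of 8 rows is dropped.

SQL:
SELECT a.name, b.name AS category
FROM products a
INNER JOIN categories b ON a.category_id = b.id

Result:
name       | category
-----------+---------
Charger    | Toys    
Webcam     | Kitchen 
Monitor    | Sports  
Speaker    | Kitchen 
Headphones | Books   
Cable      | Supplies
Desk       | Books   


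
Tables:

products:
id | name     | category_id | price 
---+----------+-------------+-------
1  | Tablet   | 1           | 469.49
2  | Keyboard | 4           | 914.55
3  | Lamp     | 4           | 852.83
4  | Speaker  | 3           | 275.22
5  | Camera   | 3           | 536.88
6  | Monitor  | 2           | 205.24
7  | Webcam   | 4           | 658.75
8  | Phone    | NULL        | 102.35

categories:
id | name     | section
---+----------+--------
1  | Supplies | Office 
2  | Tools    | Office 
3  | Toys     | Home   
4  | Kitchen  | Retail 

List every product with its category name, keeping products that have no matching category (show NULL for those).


LEFT JOIN keeps every row from products (the left table); where category_id has no match in categories, the category columns become NULL. Walk through each product:
  - product 1 (Tablet): category_id=1 -> matches Supplies
  - product 2 (Keyboard): category_id=4 -> matches Kitchen
  - product 3 (Lamp): category_id=4 -> matches Kitchen
  - product 4 (Speaker): category_id=3 -> matches Toys
  - product 5 (Camera): category_id=3 -> matches Toys
  - product 6 (Monitor): category_id=2 -> matches Tools
  - product 7 (Webcam): category_id=4 -> matches Kitchen
  - product 8 (Phone): category_id=NULL, no match -> kept with NULL
All 8 rows appear; 1 has NULL category.

SQL:
SELECT a.name, b.name AS category
FROM products a
LEFT JOIN categories b ON a.category_id = b.id

Result:
name     | category
---------+---------
Tablet   | Supplies
Keyboard | Kitchen 
Lamp     | Kitchen 
Speaker  | Toys    
Camera   | Toys    
Monitor  | Tools   
Webcam   | Kitchen 
Phone    | NULL    
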